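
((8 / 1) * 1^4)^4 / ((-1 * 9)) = -4096 / 9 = -455.11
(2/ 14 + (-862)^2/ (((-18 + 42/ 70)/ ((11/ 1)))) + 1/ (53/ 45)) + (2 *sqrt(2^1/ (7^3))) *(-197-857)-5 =-15161942189/ 32277-2108 *sqrt(14)/ 49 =-469905.44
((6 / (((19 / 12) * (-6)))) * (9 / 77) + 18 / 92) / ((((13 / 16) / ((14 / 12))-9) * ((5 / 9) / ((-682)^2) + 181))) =-134201232 / 1655546097185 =-0.00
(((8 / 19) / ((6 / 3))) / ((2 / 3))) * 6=36 / 19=1.89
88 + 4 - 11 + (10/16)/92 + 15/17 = 1024597/12512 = 81.89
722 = 722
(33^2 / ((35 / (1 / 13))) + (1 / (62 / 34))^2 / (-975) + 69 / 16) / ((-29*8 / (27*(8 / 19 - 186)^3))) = 34704276616765598391 / 6957986344400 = 4987689.67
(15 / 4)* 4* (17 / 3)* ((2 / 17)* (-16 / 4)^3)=-640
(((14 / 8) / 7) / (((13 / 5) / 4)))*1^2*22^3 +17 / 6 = 319661 / 78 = 4098.22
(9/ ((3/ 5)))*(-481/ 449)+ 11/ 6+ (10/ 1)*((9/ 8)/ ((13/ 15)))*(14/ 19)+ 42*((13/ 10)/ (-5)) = -129681082/ 8317725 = -15.59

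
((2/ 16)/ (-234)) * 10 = -5/ 936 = -0.01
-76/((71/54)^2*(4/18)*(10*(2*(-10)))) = 124659/126025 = 0.99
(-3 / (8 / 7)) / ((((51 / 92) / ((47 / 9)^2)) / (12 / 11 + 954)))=-36631847 / 297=-123339.55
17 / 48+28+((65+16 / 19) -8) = 78611 / 912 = 86.20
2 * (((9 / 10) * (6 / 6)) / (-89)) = -0.02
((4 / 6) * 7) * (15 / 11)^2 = 1050 / 121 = 8.68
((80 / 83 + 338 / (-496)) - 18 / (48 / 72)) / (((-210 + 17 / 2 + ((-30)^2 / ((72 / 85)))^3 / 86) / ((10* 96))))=-45404284800 / 24689387440489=-0.00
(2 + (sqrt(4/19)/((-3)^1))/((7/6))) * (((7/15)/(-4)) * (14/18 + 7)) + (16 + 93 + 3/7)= 14 * sqrt(19)/513 + 20339/189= 107.73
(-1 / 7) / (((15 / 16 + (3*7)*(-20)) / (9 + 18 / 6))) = 64 / 15645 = 0.00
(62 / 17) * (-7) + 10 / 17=-424 / 17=-24.94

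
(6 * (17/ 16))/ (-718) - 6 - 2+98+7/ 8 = 521935/ 5744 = 90.87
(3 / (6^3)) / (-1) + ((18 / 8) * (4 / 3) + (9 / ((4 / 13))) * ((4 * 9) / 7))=77321 / 504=153.41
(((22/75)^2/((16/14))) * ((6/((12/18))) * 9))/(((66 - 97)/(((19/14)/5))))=-20691/387500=-0.05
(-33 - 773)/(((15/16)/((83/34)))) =-535184/255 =-2098.76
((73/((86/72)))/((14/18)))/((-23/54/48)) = -61305984/6923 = -8855.41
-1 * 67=-67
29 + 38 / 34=512 / 17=30.12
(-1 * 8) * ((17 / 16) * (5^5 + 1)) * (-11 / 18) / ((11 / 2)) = 8857 / 3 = 2952.33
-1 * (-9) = 9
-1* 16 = -16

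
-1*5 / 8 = -5 / 8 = -0.62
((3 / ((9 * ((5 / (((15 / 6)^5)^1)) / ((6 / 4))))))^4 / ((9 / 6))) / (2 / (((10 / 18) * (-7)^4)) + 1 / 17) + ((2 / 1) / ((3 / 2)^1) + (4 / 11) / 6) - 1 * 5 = 114179202284672301 / 1135993683968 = 100510.42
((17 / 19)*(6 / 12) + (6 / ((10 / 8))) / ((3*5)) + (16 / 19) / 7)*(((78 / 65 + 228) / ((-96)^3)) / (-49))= 1127473 / 240242688000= 0.00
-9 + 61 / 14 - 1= -79 / 14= -5.64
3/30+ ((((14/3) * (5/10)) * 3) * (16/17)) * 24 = 26897/170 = 158.22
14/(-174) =-7/87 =-0.08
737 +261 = 998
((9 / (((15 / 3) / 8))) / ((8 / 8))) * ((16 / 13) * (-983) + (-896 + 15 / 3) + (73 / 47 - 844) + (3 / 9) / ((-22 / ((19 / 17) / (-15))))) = -121065010204 / 2856425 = -42383.40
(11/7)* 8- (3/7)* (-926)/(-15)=-13.89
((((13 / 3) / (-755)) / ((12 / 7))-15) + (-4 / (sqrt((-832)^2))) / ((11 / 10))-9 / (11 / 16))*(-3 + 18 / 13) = 1528968847 / 33685080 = 45.39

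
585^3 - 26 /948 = 94895570237 /474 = 200201624.97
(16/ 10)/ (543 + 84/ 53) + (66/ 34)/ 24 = 1645129/ 19626840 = 0.08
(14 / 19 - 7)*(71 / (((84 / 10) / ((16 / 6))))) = -24140 / 171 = -141.17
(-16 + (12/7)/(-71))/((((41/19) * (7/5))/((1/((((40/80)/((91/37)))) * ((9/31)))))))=-89.87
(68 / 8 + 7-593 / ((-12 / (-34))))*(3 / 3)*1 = -4994 / 3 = -1664.67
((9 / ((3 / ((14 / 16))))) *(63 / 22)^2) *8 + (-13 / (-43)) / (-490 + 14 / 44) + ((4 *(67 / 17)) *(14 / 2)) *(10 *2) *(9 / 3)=25893192283339 / 3811530492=6793.38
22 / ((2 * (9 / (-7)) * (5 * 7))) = -11 / 45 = -0.24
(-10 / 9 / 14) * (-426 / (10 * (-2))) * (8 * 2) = -27.05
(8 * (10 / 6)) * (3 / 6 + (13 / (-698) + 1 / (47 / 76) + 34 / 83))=136582480 / 4084347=33.44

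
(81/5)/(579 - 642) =-0.26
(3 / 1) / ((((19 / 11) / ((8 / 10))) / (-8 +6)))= -264 / 95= -2.78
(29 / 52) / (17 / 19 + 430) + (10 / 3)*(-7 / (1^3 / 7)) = -23178123 / 141908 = -163.33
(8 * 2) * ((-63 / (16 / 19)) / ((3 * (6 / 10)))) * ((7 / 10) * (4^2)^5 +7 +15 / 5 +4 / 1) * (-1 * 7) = 3416850066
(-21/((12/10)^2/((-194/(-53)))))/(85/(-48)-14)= 135800/40121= 3.38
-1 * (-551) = 551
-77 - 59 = -136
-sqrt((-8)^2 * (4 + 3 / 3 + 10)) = -8 * sqrt(15) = -30.98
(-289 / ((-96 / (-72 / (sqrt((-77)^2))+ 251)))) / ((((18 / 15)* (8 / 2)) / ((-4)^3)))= -10037.33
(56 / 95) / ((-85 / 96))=-5376 / 8075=-0.67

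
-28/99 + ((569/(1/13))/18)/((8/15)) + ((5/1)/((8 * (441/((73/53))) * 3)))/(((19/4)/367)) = 180615605693/234477936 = 770.29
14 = 14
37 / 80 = 0.46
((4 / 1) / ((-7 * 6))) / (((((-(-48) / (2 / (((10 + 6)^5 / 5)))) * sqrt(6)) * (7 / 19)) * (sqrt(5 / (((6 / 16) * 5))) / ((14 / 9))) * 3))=-95 / 14269022208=-0.00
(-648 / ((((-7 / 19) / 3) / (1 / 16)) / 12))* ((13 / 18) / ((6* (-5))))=-6669 / 70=-95.27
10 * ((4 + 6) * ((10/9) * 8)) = 8000/9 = 888.89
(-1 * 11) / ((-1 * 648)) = 11 / 648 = 0.02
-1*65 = -65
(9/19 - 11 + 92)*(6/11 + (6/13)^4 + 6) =3205363104/5969249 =536.98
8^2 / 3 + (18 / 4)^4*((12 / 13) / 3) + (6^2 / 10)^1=117863 / 780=151.11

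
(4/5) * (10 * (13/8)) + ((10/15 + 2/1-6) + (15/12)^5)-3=29855/3072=9.72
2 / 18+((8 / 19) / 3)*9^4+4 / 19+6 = 158545 / 171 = 927.16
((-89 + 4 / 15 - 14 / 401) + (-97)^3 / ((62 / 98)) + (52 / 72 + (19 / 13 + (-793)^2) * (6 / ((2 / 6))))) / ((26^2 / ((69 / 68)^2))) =75989821040030023 / 5051425358720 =15043.24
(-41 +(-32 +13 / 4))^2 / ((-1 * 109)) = -77841 / 1744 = -44.63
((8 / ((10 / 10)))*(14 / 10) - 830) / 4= -204.70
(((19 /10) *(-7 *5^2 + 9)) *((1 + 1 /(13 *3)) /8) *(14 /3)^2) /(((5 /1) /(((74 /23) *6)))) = -45745616 /13455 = -3399.90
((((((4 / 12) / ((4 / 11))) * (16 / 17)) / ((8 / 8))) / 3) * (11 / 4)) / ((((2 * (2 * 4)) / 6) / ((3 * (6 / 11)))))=0.49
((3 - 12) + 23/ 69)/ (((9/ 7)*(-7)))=26/ 27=0.96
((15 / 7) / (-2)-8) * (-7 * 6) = 381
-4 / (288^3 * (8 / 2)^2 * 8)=-1 / 764411904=-0.00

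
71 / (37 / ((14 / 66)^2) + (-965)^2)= 3479 / 45670318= 0.00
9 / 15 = 3 / 5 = 0.60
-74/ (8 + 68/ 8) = -4.48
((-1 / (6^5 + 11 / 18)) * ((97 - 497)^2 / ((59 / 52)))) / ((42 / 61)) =-26.34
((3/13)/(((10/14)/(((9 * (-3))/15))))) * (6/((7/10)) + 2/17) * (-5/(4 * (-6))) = -4653/4420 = -1.05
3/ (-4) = -3/ 4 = -0.75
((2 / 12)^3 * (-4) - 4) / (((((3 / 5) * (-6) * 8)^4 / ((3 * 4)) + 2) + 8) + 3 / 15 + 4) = -135625 / 1935396882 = -0.00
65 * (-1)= -65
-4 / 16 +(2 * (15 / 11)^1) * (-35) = -4211 / 44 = -95.70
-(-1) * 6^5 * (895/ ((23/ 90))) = 626356800/ 23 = 27232904.35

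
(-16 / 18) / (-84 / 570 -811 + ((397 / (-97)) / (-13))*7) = 479180 / 436083273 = 0.00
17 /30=0.57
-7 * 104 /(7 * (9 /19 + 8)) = -1976 /161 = -12.27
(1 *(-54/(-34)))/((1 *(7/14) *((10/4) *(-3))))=-36/85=-0.42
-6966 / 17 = -409.76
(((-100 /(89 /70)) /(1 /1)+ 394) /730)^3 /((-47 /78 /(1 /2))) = -0.07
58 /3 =19.33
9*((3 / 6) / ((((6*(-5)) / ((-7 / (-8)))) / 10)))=-21 / 16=-1.31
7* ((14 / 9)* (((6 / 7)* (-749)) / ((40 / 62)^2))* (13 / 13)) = -5038523 / 300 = -16795.08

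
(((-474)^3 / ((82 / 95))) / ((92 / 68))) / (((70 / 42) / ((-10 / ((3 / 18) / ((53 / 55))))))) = 32816021084208 / 10373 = 3163599834.59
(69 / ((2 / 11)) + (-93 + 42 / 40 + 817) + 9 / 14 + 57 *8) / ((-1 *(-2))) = 780.60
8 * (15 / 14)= 8.57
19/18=1.06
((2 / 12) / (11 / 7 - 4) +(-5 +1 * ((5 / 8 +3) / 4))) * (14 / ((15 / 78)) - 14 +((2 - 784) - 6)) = 12383639 / 4080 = 3035.21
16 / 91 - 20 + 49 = 29.18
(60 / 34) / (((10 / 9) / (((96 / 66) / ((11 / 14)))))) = 6048 / 2057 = 2.94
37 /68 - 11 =-711 /68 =-10.46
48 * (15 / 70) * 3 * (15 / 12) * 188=50760 / 7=7251.43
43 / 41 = 1.05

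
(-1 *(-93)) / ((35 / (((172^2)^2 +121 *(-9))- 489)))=81394667454 / 35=2325561927.26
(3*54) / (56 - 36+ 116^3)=81 / 780458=0.00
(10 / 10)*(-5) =-5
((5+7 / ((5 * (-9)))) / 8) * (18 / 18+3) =109 / 45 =2.42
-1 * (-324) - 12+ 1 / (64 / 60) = 5007 / 16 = 312.94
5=5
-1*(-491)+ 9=500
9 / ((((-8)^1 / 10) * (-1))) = 45 / 4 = 11.25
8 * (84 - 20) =512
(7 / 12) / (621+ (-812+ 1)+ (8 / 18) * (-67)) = -21 / 7912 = -0.00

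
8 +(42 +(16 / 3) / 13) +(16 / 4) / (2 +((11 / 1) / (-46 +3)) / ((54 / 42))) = 1430674 / 27183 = 52.63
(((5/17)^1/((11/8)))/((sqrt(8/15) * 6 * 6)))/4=5 * sqrt(30)/13464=0.00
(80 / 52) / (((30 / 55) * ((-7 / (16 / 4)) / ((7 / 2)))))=-5.64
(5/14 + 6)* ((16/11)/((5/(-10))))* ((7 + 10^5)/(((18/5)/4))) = -1424099680/693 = -2054977.89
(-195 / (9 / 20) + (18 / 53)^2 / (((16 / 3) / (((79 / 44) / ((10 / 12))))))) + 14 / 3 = -1589271787 / 3707880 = -428.62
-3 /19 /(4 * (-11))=3 /836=0.00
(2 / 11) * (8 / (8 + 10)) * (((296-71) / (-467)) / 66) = -100 / 169521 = -0.00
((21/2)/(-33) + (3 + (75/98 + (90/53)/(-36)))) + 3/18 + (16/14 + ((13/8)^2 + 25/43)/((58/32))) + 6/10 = 7.09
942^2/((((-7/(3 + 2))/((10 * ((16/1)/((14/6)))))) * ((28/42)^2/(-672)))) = 65715642514.29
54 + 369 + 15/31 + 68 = 15236/31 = 491.48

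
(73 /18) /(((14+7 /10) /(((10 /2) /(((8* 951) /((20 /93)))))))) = 9125 /234020178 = 0.00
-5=-5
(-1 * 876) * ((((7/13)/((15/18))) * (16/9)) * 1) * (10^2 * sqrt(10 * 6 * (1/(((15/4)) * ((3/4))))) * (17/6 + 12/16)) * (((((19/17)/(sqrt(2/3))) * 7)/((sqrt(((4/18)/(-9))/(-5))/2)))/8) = -5611025280 * sqrt(5)/221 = -56772099.32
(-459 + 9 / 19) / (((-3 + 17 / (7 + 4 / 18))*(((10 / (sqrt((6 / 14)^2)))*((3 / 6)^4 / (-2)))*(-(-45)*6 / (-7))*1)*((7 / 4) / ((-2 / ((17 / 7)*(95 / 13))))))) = -1.62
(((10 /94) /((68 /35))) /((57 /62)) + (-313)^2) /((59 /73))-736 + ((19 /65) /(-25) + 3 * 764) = 1072151451662969 /8732870250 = 122771.94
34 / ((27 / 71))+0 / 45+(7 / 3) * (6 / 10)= 12259 / 135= 90.81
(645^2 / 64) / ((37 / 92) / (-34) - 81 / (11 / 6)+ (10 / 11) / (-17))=-10844385 / 73816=-146.91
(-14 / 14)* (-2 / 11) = 2 / 11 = 0.18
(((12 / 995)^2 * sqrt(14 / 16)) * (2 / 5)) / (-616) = -9 * sqrt(14) / 381159625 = -0.00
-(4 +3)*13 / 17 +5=-6 / 17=-0.35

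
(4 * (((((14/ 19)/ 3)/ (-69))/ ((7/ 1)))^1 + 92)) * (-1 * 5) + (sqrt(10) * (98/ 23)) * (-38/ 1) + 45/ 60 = -28934921/ 15732 - 3724 * sqrt(10)/ 23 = -2351.25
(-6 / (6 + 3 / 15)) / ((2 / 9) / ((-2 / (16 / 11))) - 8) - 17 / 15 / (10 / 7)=-633803 / 939300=-0.67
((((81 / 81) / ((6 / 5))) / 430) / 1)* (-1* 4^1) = -1 / 129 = -0.01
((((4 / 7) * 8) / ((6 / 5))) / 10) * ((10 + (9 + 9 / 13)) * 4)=8192 / 273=30.01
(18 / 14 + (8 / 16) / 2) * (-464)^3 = -1073896448 / 7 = -153413778.29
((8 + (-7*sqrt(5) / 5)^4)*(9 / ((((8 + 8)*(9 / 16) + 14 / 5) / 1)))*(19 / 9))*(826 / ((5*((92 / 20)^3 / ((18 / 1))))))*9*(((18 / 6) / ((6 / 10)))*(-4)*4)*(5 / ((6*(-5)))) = 7472152800 / 12167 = 614132.72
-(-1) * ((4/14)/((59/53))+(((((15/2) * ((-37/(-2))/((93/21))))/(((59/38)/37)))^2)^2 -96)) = 389478449572477819003139927/1253351382985072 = 310749606901.83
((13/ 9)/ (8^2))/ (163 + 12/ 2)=1/ 7488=0.00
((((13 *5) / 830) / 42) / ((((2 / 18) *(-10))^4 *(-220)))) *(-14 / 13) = 2187 / 365200000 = 0.00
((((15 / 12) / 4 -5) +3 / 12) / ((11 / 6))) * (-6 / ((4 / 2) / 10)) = 3195 / 44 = 72.61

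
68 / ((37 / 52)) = 3536 / 37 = 95.57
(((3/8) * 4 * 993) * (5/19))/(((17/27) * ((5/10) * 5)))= 80433/323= 249.02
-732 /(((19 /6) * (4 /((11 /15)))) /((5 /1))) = -4026 /19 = -211.89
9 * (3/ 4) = 27/ 4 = 6.75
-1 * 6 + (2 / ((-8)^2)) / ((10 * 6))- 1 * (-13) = 7.00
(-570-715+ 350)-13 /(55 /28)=-51789 /55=-941.62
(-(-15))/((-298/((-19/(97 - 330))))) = -285/69434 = -0.00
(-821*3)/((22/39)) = -96057/22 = -4366.23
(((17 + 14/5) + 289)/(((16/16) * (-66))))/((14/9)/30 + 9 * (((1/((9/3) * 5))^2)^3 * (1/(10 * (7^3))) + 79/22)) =-111710812500/772867429693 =-0.14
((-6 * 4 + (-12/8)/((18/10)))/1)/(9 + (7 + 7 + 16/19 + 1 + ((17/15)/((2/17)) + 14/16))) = -0.70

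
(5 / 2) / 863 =5 / 1726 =0.00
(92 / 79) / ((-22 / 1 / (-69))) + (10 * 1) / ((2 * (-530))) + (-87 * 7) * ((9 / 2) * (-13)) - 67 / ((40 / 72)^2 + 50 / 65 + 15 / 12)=303343001854 / 8520545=35601.36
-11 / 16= -0.69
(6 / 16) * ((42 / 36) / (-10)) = -7 / 160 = -0.04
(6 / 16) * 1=3 / 8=0.38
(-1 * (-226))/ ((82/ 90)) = 10170/ 41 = 248.05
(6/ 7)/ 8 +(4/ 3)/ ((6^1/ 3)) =65/ 84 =0.77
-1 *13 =-13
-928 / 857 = -1.08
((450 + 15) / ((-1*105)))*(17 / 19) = -527 / 133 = -3.96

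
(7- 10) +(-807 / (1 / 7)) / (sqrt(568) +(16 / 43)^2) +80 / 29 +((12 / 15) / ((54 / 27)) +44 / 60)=26619151708 / 11731789485- 6437602283 * sqrt(142) / 323635572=-234.77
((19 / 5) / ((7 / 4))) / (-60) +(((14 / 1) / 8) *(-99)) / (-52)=3.30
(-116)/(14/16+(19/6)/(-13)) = -183.72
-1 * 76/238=-38/119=-0.32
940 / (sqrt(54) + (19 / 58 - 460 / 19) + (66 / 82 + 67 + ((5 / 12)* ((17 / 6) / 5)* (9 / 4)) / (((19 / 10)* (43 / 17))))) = 666588050821692992 / 30355364709251727 - 45415660727032832* sqrt(6) / 30355364709251727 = 18.29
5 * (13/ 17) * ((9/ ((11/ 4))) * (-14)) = -32760/ 187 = -175.19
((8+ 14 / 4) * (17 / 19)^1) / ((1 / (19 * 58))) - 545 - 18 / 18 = 10793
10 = 10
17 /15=1.13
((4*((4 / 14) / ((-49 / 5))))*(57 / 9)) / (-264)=95 / 33957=0.00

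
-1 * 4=-4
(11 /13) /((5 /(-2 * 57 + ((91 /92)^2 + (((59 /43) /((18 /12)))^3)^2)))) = -48240441518639197069 /2535287838282585360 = -19.03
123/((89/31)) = 3813/89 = 42.84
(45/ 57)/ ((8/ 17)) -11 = -1417/ 152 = -9.32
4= 4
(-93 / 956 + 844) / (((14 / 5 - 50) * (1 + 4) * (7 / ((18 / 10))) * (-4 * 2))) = 1037277 / 9024640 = 0.11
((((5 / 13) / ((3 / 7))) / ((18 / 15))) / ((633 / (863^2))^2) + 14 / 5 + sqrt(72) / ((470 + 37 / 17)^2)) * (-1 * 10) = -485347068098039 / 46880613 - 17340 * sqrt(2) / 64432729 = -10352831.10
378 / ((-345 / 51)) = -6426 / 115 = -55.88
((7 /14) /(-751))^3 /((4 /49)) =-49 /13554072032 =-0.00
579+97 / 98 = 56839 / 98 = 579.99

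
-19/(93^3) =-19/804357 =-0.00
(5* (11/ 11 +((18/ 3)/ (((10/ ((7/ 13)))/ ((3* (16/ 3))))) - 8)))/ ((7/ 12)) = -204/ 13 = -15.69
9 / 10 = 0.90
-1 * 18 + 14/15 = -256/15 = -17.07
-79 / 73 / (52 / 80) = -1580 / 949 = -1.66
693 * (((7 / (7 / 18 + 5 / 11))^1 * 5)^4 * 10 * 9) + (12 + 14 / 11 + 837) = 1582345694372989690313 / 8555759531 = 184945087416.22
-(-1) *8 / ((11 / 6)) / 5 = 0.87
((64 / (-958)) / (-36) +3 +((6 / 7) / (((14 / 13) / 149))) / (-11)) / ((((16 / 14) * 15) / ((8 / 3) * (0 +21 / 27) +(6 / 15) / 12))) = -5142628259 / 5377541400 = -0.96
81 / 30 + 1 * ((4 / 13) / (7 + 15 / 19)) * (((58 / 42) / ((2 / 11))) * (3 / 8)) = 2.81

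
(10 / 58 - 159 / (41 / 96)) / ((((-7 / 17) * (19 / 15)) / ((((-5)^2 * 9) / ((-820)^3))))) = -203085009 / 697533451328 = -0.00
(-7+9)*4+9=17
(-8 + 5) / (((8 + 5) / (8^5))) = -98304 / 13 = -7561.85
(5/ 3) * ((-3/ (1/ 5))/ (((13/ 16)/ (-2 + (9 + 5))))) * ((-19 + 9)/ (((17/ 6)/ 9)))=2592000/ 221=11728.51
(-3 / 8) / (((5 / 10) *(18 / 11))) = -11 / 24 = -0.46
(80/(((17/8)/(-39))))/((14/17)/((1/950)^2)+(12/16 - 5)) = -0.00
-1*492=-492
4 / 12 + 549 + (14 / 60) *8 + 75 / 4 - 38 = 10639 / 20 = 531.95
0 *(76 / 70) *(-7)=0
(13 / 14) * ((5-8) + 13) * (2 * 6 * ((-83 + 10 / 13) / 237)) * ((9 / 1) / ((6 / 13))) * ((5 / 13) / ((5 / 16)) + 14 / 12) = -999515 / 553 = -1807.44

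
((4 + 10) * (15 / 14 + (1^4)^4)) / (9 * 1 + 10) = 29 / 19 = 1.53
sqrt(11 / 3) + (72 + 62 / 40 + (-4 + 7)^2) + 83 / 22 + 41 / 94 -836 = -7747153 / 10340 + sqrt(33) / 3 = -747.33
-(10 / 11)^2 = -100 / 121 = -0.83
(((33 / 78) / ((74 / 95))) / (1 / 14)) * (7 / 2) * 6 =159.68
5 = 5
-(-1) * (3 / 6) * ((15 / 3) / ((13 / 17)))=85 / 26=3.27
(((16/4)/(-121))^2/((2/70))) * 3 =1680/14641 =0.11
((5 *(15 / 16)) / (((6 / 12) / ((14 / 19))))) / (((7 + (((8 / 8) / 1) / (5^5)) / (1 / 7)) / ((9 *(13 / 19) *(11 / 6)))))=33515625 / 3009296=11.14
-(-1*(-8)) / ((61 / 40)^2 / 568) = -7270400 / 3721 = -1953.88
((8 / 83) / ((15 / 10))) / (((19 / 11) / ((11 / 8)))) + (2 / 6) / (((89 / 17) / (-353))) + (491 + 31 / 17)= 3367117639 / 7158003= 470.40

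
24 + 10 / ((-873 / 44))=23.50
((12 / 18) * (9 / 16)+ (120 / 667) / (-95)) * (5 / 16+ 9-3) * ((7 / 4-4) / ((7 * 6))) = -11461581 / 90840064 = -0.13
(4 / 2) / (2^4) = 0.12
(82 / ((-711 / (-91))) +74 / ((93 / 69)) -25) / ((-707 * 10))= -890419 / 155829870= -0.01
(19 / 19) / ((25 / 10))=2 / 5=0.40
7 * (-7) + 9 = -40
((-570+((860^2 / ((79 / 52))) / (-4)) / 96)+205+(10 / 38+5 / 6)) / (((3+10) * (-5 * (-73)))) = -1469489 / 4273347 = -0.34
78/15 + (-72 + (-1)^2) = -329/5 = -65.80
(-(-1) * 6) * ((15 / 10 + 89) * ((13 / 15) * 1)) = 470.60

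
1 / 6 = 0.17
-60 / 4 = -15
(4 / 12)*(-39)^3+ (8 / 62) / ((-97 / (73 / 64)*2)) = -1902637225 / 96224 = -19773.00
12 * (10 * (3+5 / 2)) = 660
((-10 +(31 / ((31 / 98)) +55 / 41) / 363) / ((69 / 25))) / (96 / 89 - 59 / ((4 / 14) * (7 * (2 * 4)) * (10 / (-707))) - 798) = 51533492000 / 7841309574681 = 0.01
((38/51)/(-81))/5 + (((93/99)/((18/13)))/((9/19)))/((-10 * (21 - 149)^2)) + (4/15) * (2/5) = 2601256417/24816844800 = 0.10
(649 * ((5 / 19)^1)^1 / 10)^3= 273359449 / 54872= 4981.77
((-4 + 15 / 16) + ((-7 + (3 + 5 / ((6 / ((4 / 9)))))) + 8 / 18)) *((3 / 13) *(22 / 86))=-0.37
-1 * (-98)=98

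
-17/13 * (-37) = 629/13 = 48.38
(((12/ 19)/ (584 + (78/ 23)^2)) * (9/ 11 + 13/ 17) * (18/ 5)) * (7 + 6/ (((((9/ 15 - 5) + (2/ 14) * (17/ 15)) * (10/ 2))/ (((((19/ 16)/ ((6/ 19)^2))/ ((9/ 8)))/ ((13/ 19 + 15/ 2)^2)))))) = 0.04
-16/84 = -4/21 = -0.19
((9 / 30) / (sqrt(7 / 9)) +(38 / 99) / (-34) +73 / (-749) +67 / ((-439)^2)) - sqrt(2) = -sqrt(2) - 26335663901 / 242937732807 +9* sqrt(7) / 70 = -1.18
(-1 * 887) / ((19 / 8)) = -7096 / 19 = -373.47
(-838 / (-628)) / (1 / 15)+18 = 11937 / 314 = 38.02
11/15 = 0.73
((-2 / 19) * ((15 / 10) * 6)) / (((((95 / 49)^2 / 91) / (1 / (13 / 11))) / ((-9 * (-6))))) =-179700444 / 171475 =-1047.97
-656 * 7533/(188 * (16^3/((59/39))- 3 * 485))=-20.99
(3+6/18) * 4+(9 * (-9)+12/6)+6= -179/3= -59.67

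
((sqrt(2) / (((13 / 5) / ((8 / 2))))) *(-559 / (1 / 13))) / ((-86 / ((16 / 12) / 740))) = 26 *sqrt(2) / 111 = 0.33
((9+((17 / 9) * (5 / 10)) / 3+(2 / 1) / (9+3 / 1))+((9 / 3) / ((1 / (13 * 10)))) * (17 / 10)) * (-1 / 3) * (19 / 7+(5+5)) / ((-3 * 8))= 1615973 / 13608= 118.75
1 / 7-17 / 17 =-0.86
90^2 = 8100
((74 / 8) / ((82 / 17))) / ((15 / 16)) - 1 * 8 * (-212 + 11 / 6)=1035278 / 615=1683.38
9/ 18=0.50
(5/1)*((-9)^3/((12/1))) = -1215/4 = -303.75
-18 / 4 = -9 / 2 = -4.50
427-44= 383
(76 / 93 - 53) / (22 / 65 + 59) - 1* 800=-287276245 / 358701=-800.88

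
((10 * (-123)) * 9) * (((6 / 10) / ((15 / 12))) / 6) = -4428 / 5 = -885.60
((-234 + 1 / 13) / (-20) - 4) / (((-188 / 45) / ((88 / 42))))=-3.86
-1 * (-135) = 135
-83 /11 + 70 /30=-172 /33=-5.21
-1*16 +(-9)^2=65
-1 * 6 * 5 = -30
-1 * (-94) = 94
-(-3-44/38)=4.16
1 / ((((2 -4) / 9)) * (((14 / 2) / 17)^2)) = -2601 / 98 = -26.54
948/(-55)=-948/55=-17.24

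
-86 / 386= -43 / 193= -0.22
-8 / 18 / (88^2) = -1 / 17424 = -0.00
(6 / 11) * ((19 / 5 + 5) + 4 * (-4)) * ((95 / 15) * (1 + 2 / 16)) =-1539 / 55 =-27.98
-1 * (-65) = 65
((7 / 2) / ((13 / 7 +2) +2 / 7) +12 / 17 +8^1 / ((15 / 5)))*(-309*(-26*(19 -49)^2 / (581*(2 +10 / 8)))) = 4625730000 / 286433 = 16149.43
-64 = -64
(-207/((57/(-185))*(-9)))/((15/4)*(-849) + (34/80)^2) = 6808000/290341527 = 0.02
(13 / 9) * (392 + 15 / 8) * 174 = 1187927 / 12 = 98993.92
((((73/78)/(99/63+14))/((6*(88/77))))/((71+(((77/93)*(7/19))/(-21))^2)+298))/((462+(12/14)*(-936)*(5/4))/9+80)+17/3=175846506682609069/31031729938315392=5.67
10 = 10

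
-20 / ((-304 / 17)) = 85 / 76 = 1.12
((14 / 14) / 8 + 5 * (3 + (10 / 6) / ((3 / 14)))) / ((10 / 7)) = 37.81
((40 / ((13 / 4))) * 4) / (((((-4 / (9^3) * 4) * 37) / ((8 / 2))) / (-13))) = 116640 / 37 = 3152.43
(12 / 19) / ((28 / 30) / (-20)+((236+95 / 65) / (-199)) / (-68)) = -158324400 / 7299439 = -21.69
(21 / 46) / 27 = 7 / 414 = 0.02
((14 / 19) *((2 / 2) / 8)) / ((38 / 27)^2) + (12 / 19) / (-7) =-33591 / 768208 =-0.04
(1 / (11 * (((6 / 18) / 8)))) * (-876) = -21024 / 11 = -1911.27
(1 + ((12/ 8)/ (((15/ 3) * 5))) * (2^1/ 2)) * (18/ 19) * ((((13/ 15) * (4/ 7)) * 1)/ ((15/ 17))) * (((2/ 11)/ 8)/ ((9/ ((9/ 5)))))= 11713/ 4571875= 0.00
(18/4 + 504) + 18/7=7155/14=511.07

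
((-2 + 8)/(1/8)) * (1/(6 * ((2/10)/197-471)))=-0.02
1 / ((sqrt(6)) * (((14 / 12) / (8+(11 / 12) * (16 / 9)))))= 260 * sqrt(6) / 189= 3.37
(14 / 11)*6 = 84 / 11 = 7.64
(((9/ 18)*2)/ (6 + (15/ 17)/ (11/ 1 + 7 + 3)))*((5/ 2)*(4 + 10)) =4165/ 719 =5.79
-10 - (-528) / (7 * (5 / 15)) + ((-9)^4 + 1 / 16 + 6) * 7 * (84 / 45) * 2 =36085459 / 210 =171835.52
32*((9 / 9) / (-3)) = -10.67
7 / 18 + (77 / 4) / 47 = 1351 / 1692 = 0.80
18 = 18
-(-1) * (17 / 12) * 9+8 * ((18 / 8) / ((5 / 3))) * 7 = 1767 / 20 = 88.35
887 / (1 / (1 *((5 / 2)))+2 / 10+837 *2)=4435 / 8373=0.53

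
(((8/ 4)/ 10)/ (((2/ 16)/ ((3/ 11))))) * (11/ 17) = 24/ 85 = 0.28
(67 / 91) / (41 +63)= 67 / 9464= 0.01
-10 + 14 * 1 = 4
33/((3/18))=198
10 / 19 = 0.53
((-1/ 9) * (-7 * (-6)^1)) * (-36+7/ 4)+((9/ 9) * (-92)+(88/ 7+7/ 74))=62548/ 777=80.50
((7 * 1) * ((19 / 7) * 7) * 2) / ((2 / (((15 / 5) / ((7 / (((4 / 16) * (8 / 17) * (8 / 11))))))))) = 912 / 187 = 4.88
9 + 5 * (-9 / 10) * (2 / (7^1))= 7.71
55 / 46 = 1.20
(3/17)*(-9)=-27/17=-1.59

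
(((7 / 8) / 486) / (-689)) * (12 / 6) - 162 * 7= -1518897751 / 1339416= -1134.00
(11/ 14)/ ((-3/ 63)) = -33/ 2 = -16.50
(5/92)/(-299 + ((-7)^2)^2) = 5/193384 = 0.00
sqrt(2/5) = sqrt(10)/5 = 0.63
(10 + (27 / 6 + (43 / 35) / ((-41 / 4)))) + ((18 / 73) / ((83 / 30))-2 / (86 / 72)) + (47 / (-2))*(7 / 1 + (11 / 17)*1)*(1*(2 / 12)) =-327122913604 / 19067400345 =-17.16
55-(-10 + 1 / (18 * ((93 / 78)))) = 18122 / 279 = 64.95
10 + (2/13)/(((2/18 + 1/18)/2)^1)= 154/13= 11.85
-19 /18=-1.06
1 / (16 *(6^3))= 1 / 3456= 0.00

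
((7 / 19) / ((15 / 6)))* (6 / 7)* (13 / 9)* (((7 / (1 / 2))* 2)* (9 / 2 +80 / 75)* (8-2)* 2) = 486304 / 1425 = 341.27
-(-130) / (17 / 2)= 260 / 17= 15.29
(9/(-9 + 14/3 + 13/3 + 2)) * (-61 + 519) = 2061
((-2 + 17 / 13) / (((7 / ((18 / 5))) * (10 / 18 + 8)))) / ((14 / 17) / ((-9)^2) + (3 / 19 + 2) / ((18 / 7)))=-76291308 / 1557060505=-0.05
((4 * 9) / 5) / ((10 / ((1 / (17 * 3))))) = 6 / 425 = 0.01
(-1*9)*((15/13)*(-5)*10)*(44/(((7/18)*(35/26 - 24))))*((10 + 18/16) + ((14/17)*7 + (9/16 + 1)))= -479135250/10013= -47851.32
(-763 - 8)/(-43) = 771/43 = 17.93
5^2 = 25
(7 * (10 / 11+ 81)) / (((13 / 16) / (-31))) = -3128272 / 143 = -21876.03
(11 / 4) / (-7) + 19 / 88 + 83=51019 / 616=82.82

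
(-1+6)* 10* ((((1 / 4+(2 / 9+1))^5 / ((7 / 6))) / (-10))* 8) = -237.13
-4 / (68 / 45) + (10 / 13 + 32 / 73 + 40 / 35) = -33497 / 112931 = -0.30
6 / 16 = 3 / 8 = 0.38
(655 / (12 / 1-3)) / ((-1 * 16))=-655 / 144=-4.55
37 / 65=0.57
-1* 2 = -2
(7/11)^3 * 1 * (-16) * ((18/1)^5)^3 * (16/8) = -74051127406456583749632/1331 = -55635708043919296581.24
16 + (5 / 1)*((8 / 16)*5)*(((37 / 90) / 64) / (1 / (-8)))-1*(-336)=101191 / 288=351.36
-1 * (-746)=746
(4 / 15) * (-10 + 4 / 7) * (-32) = 2816 / 35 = 80.46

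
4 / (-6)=-2 / 3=-0.67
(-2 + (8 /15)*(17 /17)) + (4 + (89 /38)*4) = 3392 /285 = 11.90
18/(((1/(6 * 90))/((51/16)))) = 61965/2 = 30982.50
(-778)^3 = -470910952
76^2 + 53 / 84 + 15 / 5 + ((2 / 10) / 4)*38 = 2428243 / 420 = 5781.53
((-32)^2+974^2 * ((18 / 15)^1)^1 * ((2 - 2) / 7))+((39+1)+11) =1075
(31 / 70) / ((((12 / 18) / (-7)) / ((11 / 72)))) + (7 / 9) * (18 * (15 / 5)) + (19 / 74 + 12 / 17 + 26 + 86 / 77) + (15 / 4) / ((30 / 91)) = 1877126047 / 23247840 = 80.74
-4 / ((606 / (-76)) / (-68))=-10336 / 303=-34.11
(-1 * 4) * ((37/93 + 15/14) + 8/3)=-3590/217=-16.54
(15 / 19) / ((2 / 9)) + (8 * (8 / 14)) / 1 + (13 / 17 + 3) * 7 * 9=1109249 / 4522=245.30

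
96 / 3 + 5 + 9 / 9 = 38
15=15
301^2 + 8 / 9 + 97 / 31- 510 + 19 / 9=2793011 / 31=90097.13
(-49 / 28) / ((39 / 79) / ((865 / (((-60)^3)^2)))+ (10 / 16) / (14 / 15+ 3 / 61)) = -172012862 / 2617289688126525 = -0.00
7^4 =2401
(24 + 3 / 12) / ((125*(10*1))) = 97 / 5000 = 0.02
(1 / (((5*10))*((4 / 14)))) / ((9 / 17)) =119 / 900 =0.13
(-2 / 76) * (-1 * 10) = 0.26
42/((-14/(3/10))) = -9/10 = -0.90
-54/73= -0.74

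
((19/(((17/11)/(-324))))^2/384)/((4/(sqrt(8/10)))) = 95530347*sqrt(5)/23120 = 9239.29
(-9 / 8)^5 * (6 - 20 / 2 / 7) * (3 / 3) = -59049 / 7168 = -8.24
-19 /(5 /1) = -3.80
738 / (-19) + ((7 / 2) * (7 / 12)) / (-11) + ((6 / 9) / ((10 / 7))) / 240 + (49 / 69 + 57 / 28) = -4394817407 / 121136400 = -36.28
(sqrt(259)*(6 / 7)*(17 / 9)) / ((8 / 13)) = 221*sqrt(259) / 84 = 42.34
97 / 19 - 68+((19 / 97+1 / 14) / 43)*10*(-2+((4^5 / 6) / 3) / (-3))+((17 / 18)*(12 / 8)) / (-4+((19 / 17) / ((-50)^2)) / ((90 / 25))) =-64.55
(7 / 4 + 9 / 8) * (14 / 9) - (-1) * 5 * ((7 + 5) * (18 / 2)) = 19601 / 36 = 544.47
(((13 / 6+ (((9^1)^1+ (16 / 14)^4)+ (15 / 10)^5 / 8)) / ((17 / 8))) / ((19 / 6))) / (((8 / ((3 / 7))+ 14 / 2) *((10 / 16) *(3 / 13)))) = 30121039 / 54286610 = 0.55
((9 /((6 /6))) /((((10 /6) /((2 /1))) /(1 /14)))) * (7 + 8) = 81 /7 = 11.57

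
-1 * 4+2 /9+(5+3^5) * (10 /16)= 1361 /9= 151.22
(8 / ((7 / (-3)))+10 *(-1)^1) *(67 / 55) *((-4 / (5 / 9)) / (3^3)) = 25192 / 5775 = 4.36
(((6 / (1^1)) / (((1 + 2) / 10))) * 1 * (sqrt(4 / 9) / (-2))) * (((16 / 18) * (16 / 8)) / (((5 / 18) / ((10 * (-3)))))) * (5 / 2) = 3200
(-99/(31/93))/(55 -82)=11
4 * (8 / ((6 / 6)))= 32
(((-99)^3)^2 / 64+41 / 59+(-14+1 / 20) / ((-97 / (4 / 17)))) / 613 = 457987726099551839 / 19084602560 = 23997760.74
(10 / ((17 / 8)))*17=80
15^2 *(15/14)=3375/14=241.07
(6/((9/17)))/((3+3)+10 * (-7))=-17/96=-0.18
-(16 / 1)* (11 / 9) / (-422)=88 / 1899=0.05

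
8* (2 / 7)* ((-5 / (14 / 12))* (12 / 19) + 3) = 624 / 931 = 0.67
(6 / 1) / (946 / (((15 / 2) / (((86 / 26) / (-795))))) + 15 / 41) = -38136150 / 1010221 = -37.75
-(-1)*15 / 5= 3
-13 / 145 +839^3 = 85635509242 / 145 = 590589718.91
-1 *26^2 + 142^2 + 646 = 20134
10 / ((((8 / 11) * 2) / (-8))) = -55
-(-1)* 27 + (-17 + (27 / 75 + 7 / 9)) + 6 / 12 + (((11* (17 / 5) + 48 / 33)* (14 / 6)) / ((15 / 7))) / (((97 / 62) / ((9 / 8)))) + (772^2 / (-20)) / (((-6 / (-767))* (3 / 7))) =-1707105546079 / 192060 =-8888397.10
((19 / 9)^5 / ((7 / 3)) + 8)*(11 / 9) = 39361817 / 1240029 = 31.74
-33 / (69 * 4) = -11 / 92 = -0.12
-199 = -199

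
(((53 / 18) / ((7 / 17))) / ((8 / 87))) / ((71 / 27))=235161 / 7952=29.57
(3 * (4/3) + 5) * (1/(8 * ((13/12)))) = 1.04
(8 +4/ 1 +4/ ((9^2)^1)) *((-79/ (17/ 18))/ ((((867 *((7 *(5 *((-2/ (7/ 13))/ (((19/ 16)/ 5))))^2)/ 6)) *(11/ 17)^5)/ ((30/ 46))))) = -3519330157/ 3756031422000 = -0.00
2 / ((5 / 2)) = 4 / 5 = 0.80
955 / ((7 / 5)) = 4775 / 7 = 682.14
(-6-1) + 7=0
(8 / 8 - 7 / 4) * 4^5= -768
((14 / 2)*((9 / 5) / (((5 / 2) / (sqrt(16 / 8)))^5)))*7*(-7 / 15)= -131712*sqrt(2) / 78125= -2.38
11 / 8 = 1.38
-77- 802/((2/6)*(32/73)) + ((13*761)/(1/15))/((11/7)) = 15640679/176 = 88867.49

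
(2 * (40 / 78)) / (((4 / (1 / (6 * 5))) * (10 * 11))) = 1 / 12870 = 0.00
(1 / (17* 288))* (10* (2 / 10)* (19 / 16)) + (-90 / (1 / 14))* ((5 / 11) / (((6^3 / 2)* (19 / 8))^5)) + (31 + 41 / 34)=6086500071501911297 / 188984370323890944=32.21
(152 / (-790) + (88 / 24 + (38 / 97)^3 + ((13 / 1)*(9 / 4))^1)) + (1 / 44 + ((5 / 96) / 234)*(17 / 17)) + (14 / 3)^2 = 4862574587374013 / 89082433851840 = 54.59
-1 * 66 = -66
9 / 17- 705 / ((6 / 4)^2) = -15953 / 51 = -312.80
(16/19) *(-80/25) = -256/95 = -2.69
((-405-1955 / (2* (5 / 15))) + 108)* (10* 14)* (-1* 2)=904260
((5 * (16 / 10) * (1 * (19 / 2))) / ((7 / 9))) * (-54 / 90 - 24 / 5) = -18468 / 35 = -527.66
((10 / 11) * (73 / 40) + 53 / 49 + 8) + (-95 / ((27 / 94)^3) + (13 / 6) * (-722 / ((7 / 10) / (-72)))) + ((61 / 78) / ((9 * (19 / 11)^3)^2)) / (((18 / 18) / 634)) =4072319377553049918695 / 25954042234364244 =156905.01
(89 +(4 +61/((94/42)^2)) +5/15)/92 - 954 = -25258231/26508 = -952.85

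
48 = 48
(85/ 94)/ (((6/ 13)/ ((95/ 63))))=104975/ 35532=2.95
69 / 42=1.64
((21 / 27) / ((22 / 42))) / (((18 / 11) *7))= 7 / 54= 0.13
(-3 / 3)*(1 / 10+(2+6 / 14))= -177 / 70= -2.53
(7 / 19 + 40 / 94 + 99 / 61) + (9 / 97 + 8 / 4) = 23828651 / 5283881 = 4.51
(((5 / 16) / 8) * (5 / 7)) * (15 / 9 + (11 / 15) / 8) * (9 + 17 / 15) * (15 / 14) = 20045 / 37632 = 0.53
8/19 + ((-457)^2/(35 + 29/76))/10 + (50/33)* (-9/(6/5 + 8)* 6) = 37602050364/64630115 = 581.80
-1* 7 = -7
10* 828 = 8280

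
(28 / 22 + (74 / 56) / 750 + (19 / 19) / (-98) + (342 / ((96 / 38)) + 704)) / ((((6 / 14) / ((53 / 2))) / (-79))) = -1422861640597 / 346500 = -4106382.80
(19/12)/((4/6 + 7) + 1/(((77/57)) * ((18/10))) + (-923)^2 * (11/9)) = 4389/2886357844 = 0.00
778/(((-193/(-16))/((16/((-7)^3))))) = -199168/66199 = -3.01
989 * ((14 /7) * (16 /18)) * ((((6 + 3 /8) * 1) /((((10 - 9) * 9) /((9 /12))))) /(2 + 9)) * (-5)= -84065 /198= -424.57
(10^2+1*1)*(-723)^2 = 52795629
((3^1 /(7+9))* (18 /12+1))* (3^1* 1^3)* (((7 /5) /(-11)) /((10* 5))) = -63 /17600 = -0.00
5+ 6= 11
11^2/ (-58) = -121/ 58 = -2.09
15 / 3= 5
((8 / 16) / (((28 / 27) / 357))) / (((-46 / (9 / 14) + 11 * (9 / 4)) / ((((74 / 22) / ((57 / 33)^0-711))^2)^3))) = -31797047386737 / 764779264070959194970000000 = -0.00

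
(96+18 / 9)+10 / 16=789 / 8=98.62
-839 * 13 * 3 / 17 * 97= -3173937 / 17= -186702.18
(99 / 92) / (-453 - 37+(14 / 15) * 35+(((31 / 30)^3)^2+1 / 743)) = -13405763250000 / 5682220926595391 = -0.00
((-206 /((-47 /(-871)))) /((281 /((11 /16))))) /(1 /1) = -986843 /105656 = -9.34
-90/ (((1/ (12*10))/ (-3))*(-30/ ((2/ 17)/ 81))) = -80/ 51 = -1.57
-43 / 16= -2.69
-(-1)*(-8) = -8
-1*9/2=-9/2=-4.50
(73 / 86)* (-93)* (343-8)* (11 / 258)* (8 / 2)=-8339155 / 1849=-4510.09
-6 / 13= -0.46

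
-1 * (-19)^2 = -361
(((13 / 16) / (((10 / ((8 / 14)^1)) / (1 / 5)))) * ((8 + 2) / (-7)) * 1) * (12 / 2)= -39 / 490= -0.08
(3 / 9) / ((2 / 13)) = 2.17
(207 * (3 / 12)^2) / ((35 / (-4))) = -207 / 140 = -1.48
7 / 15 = 0.47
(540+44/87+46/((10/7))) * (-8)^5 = -8163393536/435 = -18766421.92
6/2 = 3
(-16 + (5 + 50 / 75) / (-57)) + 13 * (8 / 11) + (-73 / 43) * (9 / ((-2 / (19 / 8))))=14881211 / 1294128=11.50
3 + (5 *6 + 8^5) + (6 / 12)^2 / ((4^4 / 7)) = 33588231 / 1024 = 32801.01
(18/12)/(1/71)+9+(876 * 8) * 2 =14131.50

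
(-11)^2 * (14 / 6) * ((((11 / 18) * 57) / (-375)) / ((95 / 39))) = -121121 / 11250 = -10.77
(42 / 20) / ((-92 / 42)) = -441 / 460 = -0.96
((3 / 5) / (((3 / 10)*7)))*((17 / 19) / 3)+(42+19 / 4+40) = 86.84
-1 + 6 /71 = -65 /71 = -0.92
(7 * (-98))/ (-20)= 343/ 10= 34.30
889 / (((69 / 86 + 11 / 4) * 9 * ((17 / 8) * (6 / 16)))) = 9786112 / 280449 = 34.89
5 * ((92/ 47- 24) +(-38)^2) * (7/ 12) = 584780/ 141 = 4147.38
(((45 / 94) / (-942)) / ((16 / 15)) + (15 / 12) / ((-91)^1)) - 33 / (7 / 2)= -57972349 / 6139328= -9.44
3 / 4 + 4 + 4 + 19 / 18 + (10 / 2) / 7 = 2651 / 252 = 10.52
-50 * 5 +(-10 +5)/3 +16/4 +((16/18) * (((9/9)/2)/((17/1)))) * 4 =-37877/153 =-247.56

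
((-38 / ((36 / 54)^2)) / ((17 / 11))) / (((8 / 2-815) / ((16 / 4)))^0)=-55.32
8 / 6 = 4 / 3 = 1.33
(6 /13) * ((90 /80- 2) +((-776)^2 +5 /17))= 245687571 /884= 277927.12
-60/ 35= -12/ 7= -1.71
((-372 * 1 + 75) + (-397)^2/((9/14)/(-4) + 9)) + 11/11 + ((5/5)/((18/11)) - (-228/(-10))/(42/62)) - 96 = 40206629/2310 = 17405.47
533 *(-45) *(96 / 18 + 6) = -271830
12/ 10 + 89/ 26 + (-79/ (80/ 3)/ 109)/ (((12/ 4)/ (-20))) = 136153/ 28340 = 4.80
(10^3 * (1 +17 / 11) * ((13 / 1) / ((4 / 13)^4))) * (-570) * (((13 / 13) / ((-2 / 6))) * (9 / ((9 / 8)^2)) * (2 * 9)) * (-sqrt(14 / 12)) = -1481459070000 * sqrt(42) / 11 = -872813826179.50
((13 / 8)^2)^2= 28561 / 4096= 6.97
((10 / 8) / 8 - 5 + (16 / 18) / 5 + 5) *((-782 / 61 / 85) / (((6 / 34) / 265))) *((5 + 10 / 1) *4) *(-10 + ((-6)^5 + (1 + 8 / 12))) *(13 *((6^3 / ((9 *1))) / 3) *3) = 6052206402814 / 549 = 11024055378.53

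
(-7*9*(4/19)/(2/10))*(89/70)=-1602/19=-84.32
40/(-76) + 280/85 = 894/323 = 2.77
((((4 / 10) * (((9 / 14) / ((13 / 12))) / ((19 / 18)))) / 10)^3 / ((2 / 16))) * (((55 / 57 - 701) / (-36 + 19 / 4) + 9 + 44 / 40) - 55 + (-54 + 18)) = -145814893901568 / 27401262916015625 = -0.01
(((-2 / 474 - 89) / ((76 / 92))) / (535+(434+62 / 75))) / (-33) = 12129050 / 3602881821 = 0.00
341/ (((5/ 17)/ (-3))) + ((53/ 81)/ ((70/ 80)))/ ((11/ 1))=-108465547/ 31185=-3478.13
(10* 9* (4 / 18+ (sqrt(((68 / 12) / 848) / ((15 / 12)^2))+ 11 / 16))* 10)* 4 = 240* sqrt(2703) / 53+ 3275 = 3510.43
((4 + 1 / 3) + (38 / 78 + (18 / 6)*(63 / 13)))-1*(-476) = 19319 / 39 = 495.36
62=62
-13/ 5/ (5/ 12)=-156/ 25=-6.24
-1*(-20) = 20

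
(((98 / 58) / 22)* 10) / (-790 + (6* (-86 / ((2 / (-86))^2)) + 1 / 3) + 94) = -735 / 913724141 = -0.00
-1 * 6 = -6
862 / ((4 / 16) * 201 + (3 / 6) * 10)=3448 / 221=15.60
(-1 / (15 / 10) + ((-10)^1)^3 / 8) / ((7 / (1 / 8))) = -2.24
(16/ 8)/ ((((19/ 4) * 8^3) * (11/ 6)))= 3/ 6688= 0.00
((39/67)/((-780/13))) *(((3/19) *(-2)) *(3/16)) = 117/203680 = 0.00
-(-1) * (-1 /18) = -1 /18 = -0.06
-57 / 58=-0.98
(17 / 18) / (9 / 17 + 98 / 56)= 578 / 1395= 0.41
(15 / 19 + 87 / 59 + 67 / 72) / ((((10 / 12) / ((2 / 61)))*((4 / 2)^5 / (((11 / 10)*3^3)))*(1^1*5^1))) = 25526457 / 1094096000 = 0.02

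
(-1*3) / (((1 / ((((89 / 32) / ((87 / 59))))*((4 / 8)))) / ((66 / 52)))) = -173283 / 48256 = -3.59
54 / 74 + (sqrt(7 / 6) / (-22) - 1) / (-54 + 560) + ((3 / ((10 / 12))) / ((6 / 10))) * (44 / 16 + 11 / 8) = 953989 / 37444 - sqrt(42) / 66792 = 25.48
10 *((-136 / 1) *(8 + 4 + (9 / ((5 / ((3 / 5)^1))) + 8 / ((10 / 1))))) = -94384 / 5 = -18876.80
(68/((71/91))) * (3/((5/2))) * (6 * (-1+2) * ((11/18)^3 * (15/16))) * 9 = 2059057/1704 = 1208.37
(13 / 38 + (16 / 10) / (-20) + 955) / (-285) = -907499 / 270750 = -3.35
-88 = -88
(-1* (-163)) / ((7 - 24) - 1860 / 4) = -163 / 482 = -0.34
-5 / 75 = -1 / 15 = -0.07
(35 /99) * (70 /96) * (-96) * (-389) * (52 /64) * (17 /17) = 6194825 /792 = 7821.75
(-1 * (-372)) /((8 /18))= 837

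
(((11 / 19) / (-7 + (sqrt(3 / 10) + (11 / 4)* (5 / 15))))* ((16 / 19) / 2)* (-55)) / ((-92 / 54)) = -1.42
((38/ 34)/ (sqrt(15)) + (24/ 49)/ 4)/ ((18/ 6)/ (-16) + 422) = 96/ 330701 + 304*sqrt(15)/ 1720995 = 0.00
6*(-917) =-5502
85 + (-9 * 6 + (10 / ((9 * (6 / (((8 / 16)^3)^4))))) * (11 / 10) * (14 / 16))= 54853709 / 1769472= 31.00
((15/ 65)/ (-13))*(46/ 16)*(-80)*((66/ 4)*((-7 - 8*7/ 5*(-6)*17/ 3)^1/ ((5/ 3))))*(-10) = -25534278/ 169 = -151090.40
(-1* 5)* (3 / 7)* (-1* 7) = 15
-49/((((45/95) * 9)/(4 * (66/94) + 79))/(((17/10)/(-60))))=12170963/456840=26.64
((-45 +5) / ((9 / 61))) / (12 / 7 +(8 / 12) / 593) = -5064220 / 32043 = -158.04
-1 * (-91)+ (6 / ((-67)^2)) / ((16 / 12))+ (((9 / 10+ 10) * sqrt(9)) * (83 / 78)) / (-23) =2402238947 / 26844220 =89.49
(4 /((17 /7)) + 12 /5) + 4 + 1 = 769 /85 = 9.05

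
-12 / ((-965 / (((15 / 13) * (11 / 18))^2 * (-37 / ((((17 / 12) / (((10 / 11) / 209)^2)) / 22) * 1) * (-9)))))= 1332000 / 2201875819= 0.00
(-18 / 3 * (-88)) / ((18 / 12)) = 352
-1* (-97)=97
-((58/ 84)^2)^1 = -841/ 1764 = -0.48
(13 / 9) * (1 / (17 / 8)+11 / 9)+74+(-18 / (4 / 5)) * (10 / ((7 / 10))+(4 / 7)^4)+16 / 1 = -764991173 / 3306177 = -231.38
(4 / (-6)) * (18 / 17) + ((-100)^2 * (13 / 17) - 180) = 126928 / 17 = 7466.35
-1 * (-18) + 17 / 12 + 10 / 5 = 257 / 12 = 21.42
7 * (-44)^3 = -596288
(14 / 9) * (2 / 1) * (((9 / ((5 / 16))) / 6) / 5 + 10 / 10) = 1372 / 225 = 6.10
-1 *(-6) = 6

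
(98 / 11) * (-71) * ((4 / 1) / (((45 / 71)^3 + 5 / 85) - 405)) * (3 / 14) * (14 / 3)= 169343442184 / 27085412189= 6.25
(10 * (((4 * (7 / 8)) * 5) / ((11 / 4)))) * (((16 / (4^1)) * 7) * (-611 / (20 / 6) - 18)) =-358680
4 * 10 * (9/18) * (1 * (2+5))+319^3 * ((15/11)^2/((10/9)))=108653275/2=54326637.50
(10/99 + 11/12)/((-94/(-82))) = 16523/18612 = 0.89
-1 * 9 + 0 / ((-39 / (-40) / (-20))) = -9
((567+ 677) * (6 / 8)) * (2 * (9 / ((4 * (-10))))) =-8397 / 20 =-419.85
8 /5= 1.60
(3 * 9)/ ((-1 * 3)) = -9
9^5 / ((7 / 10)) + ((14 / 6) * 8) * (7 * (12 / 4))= 593234 / 7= 84747.71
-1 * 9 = -9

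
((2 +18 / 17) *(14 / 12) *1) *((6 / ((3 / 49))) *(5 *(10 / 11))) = 891800 / 561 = 1589.66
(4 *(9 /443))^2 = 1296 /196249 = 0.01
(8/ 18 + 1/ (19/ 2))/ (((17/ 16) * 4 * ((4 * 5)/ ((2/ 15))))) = 188/ 218025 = 0.00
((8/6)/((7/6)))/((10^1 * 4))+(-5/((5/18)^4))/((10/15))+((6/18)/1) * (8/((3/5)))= -9885007/7875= -1255.24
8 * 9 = 72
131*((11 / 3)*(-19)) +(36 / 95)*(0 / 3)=-27379 / 3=-9126.33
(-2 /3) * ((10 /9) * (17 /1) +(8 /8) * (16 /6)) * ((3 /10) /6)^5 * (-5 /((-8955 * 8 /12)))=-97 /25790400000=-0.00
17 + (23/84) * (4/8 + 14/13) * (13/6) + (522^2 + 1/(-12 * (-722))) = 272501.94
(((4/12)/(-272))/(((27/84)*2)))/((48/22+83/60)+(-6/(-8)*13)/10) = -385/916929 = -0.00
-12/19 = -0.63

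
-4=-4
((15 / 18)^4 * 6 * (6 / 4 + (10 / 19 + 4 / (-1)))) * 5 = -28.55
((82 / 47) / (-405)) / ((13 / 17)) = -1394 / 247455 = -0.01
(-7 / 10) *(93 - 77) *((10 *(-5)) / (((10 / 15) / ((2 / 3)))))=560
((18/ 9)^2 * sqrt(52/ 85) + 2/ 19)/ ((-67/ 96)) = -768 * sqrt(1105)/ 5695 - 192/ 1273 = -4.63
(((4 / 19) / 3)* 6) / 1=8 / 19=0.42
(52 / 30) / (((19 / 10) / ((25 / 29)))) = 1300 / 1653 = 0.79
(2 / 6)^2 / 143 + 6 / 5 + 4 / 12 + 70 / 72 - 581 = -14890427 / 25740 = -578.49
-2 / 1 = -2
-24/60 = -2/5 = -0.40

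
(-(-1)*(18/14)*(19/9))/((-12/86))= -817/42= -19.45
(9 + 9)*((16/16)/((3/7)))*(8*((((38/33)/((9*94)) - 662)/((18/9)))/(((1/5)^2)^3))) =-1737746427.04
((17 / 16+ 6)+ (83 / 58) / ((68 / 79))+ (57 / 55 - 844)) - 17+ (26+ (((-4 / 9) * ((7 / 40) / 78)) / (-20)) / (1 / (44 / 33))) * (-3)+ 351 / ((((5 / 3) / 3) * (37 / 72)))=8457331556227 / 28171400400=300.21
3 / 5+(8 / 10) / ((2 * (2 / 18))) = 21 / 5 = 4.20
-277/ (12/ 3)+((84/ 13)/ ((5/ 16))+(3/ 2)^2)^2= 30852221/ 67600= 456.39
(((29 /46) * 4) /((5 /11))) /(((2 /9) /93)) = 267003 /115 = 2321.77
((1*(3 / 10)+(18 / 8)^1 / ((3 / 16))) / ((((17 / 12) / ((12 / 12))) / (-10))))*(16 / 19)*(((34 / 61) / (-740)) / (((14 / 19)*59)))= 5904 / 4660705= 0.00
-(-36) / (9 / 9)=36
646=646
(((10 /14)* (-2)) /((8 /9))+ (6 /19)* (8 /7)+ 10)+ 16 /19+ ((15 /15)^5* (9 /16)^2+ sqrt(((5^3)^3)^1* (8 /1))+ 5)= 507733 /34048+ 1250* sqrt(10)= 3967.76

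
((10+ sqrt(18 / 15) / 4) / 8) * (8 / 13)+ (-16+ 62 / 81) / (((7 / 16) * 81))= sqrt(30) / 260+ 202598 / 597051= 0.36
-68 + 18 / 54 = -203 / 3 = -67.67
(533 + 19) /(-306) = -92 /51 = -1.80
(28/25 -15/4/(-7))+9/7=2059/700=2.94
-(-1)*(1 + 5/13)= 18/13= 1.38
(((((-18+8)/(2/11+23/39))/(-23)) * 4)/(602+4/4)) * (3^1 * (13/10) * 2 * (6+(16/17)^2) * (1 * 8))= 236762240/147410519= 1.61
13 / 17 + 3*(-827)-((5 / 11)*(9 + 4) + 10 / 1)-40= -474259 / 187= -2536.14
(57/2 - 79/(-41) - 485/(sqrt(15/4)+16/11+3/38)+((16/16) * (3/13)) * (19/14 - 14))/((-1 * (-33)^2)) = -254960448794/496371728853+175085 * sqrt(15)/1099503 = 0.10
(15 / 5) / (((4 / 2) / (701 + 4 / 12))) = 1052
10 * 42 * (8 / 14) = 240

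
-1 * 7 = -7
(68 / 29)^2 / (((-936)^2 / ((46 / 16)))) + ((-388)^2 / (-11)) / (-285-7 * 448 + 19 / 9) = 249571862509909 / 62345897808480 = 4.00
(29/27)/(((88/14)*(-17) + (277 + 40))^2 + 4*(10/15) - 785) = 49/1978920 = 0.00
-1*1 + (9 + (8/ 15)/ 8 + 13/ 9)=428/ 45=9.51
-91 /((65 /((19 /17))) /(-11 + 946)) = -1463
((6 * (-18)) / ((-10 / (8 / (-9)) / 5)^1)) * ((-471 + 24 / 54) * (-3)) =-67760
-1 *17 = -17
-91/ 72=-1.26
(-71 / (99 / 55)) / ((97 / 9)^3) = -28755 / 912673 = -0.03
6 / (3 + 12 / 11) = 22 / 15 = 1.47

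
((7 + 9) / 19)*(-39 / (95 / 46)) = -28704 / 1805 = -15.90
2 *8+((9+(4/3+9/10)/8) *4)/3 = 5107/180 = 28.37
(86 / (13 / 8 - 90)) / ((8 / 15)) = -1290 / 707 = -1.82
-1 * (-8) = 8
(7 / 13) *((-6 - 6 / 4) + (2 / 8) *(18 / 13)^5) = -32372277 / 9653618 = -3.35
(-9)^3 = -729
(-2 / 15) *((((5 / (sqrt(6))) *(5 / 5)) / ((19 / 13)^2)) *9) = -169 *sqrt(6) / 361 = -1.15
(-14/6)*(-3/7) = 1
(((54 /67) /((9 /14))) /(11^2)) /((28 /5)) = 15 /8107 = 0.00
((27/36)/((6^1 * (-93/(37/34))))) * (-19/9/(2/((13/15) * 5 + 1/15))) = 7733/1138320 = 0.01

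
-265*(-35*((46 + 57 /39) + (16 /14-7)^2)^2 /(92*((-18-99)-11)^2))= 898665149925 /21843820544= 41.14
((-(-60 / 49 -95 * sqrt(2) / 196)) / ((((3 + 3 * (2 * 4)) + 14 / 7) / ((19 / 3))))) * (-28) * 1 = -1520 / 203 -1805 * sqrt(2) / 609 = -11.68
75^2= 5625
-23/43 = -0.53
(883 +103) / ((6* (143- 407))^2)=493 / 1254528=0.00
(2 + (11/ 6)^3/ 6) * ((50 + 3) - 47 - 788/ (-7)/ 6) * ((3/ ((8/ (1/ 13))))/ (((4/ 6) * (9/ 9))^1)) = 19615/ 6048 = 3.24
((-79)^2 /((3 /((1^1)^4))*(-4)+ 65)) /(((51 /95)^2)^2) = 508333350625 /358555653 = 1417.73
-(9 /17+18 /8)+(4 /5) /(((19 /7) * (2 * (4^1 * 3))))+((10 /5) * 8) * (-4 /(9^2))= -1861369 /523260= -3.56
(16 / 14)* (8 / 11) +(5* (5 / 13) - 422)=-419665 / 1001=-419.25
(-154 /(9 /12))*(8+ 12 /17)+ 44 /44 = -91117 /51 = -1786.61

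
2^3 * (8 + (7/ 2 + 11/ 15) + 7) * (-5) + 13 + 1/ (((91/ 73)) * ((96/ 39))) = -508037/ 672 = -756.01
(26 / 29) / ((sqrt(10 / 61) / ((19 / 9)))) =247 * sqrt(610) / 1305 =4.67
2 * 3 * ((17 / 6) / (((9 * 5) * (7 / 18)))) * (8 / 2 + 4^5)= 34952 / 35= 998.63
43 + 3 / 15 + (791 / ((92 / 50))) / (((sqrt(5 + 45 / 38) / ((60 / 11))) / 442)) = 216 / 5 + 52443300 * sqrt(8930) / 11891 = 416814.08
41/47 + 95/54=6679/2538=2.63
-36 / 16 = -9 / 4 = -2.25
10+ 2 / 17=172 / 17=10.12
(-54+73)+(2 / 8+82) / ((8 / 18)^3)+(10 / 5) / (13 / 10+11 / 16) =956.89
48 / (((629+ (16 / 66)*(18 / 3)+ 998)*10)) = 88 / 29855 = 0.00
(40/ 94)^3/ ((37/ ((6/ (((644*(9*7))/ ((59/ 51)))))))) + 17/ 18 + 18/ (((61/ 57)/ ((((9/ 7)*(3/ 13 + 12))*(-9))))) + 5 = -2494515624779714605/ 1050542986486266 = -2374.50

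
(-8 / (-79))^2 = 64 / 6241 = 0.01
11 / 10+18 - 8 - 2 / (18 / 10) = 899 / 90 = 9.99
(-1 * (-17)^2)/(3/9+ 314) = -867/943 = -0.92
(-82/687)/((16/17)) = -697/5496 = -0.13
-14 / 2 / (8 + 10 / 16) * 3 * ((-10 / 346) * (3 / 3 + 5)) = 0.42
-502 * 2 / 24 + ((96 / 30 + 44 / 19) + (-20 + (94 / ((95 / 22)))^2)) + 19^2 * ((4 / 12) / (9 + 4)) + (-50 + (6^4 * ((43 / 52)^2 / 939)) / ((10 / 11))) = 180379649183 / 477395425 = 377.84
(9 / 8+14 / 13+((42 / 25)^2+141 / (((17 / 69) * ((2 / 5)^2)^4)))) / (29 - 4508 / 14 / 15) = 92635054464567 / 799136000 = 115919.01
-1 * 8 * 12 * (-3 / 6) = 48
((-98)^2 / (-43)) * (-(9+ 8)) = 163268 / 43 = 3796.93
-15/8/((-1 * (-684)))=-5/1824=-0.00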